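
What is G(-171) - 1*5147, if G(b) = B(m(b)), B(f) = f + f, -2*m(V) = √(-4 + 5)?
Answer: -5148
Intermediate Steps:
m(V) = -½ (m(V) = -√(-4 + 5)/2 = -√1/2 = -½*1 = -½)
B(f) = 2*f
G(b) = -1 (G(b) = 2*(-½) = -1)
G(-171) - 1*5147 = -1 - 1*5147 = -1 - 5147 = -5148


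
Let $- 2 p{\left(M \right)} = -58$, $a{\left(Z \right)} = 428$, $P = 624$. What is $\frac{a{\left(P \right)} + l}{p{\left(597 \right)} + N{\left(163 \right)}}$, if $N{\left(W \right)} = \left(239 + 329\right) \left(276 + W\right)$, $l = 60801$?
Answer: $\frac{61229}{249381} \approx 0.24552$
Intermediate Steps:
$p{\left(M \right)} = 29$ ($p{\left(M \right)} = \left(- \frac{1}{2}\right) \left(-58\right) = 29$)
$N{\left(W \right)} = 156768 + 568 W$ ($N{\left(W \right)} = 568 \left(276 + W\right) = 156768 + 568 W$)
$\frac{a{\left(P \right)} + l}{p{\left(597 \right)} + N{\left(163 \right)}} = \frac{428 + 60801}{29 + \left(156768 + 568 \cdot 163\right)} = \frac{61229}{29 + \left(156768 + 92584\right)} = \frac{61229}{29 + 249352} = \frac{61229}{249381}$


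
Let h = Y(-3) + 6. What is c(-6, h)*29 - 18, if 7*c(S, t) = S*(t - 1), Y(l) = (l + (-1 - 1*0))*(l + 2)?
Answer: -1692/7 ≈ -241.71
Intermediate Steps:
Y(l) = (-1 + l)*(2 + l) (Y(l) = (l + (-1 + 0))*(2 + l) = (l - 1)*(2 + l) = (-1 + l)*(2 + l))
h = 10 (h = (-2 - 3 + (-3)**2) + 6 = (-2 - 3 + 9) + 6 = 4 + 6 = 10)
c(S, t) = S*(-1 + t)/7 (c(S, t) = (S*(t - 1))/7 = (S*(-1 + t))/7 = S*(-1 + t)/7)
c(-6, h)*29 - 18 = ((1/7)*(-6)*(-1 + 10))*29 - 18 = ((1/7)*(-6)*9)*29 - 18 = -54/7*29 - 18 = -1566/7 - 18 = -1692/7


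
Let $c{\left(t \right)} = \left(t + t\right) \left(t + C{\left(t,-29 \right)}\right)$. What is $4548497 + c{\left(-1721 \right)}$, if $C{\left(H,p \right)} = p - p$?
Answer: $10472179$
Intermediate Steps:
$C{\left(H,p \right)} = 0$
$c{\left(t \right)} = 2 t^{2}$ ($c{\left(t \right)} = \left(t + t\right) \left(t + 0\right) = 2 t t = 2 t^{2}$)
$4548497 + c{\left(-1721 \right)} = 4548497 + 2 \left(-1721\right)^{2} = 4548497 + 2 \cdot 2961841 = 4548497 + 5923682 = 10472179$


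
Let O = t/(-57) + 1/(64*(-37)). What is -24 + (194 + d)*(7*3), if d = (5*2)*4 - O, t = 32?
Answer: 220541711/44992 ≈ 4901.8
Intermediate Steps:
O = -75833/134976 (O = 32/(-57) + 1/(64*(-37)) = 32*(-1/57) + (1/64)*(-1/37) = -32/57 - 1/2368 = -75833/134976 ≈ -0.56183)
d = 5474873/134976 (d = (5*2)*4 - 1*(-75833/134976) = 10*4 + 75833/134976 = 40 + 75833/134976 = 5474873/134976 ≈ 40.562)
-24 + (194 + d)*(7*3) = -24 + (194 + 5474873/134976)*(7*3) = -24 + (31660217/134976)*21 = -24 + 221621519/44992 = 220541711/44992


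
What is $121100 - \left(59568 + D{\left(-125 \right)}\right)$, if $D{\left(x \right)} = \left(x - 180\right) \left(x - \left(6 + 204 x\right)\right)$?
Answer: $7799077$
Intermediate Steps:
$D{\left(x \right)} = \left(-180 + x\right) \left(-6 - 203 x\right)$ ($D{\left(x \right)} = \left(-180 + x\right) \left(x - \left(6 + 204 x\right)\right) = \left(-180 + x\right) \left(-6 - 203 x\right)$)
$121100 - \left(59568 + D{\left(-125 \right)}\right) = 121100 - \left(59568 + \left(1080 - 203 \left(-125\right)^{2} + 36534 \left(-125\right)\right)\right) = 121100 - \left(59568 - 7737545\right) = 121100 - -7677977 = 121100 + 7677977 = 7799077$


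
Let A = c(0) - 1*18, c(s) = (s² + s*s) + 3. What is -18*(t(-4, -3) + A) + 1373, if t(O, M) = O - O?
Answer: 1643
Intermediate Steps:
t(O, M) = 0
c(s) = 3 + 2*s² (c(s) = (s² + s²) + 3 = 2*s² + 3 = 3 + 2*s²)
A = -15 (A = (3 + 2*0²) - 1*18 = (3 + 2*0) - 18 = (3 + 0) - 18 = 3 - 18 = -15)
-18*(t(-4, -3) + A) + 1373 = -18*(0 - 15) + 1373 = -18*(-15) + 1373 = 270 + 1373 = 1643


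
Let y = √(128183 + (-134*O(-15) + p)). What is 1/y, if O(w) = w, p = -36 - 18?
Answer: √130139/130139 ≈ 0.0027720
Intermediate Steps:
p = -54
y = √130139 (y = √(128183 + (-134*(-15) - 54)) = √(128183 + (2010 - 54)) = √(128183 + 1956) = √130139 ≈ 360.75)
1/y = 1/(√130139) = √130139/130139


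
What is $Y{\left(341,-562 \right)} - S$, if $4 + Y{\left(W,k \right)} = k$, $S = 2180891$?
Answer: $-2181457$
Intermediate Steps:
$Y{\left(W,k \right)} = -4 + k$
$Y{\left(341,-562 \right)} - S = \left(-4 - 562\right) - 2180891 = -566 - 2180891 = -2181457$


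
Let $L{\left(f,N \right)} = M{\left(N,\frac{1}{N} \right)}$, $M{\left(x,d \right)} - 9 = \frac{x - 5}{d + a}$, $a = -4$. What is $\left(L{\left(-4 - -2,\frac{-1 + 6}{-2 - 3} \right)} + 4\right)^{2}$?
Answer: $\frac{5041}{25} \approx 201.64$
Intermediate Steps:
$M{\left(x,d \right)} = 9 + \frac{-5 + x}{-4 + d}$ ($M{\left(x,d \right)} = 9 + \frac{x - 5}{d - 4} = 9 + \frac{-5 + x}{-4 + d}$)
$L{\left(f,N \right)} = \frac{-41 + N + \frac{9}{N}}{-4 + \frac{1}{N}}$
$\left(L{\left(-4 - -2,\frac{-1 + 6}{-2 - 3} \right)} + 4\right)^{2} = \left(\frac{-9 - \frac{-1 + 6}{-2 - 3} \left(-41 + \frac{-1 + 6}{-2 - 3}\right)}{-1 + 4 \frac{-1 + 6}{-2 - 3}} + 4\right)^{2} = \left(\frac{-9 - \frac{5}{-5} \left(-41 + \frac{5}{-5}\right)}{-1 + 4 \frac{5}{-5}} + 4\right)^{2} = \left(\frac{-9 - 5 \left(- \frac{1}{5}\right) \left(-41 + 5 \left(- \frac{1}{5}\right)\right)}{-1 + 4 \cdot 5 \left(- \frac{1}{5}\right)} + 4\right)^{2} = \left(\frac{-9 - - (-41 - 1)}{-1 + 4 \left(-1\right)} + 4\right)^{2} = \left(\frac{-9 - \left(-1\right) \left(-42\right)}{-1 - 4} + 4\right)^{2} = \left(\frac{-9 - 42}{-5} + 4\right)^{2} = \left(\left(- \frac{1}{5}\right) \left(-51\right) + 4\right)^{2} = \left(\frac{51}{5} + 4\right)^{2} = \left(\frac{71}{5}\right)^{2} = \frac{5041}{25}$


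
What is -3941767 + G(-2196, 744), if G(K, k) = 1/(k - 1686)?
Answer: -3713144515/942 ≈ -3.9418e+6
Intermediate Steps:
G(K, k) = 1/(-1686 + k)
-3941767 + G(-2196, 744) = -3941767 + 1/(-1686 + 744) = -3941767 + 1/(-942) = -3941767 - 1/942 = -3713144515/942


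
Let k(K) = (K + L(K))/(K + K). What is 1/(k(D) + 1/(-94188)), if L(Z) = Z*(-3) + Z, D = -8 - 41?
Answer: -94188/47095 ≈ -2.0000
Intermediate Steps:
D = -49
L(Z) = -2*Z (L(Z) = -3*Z + Z = -2*Z)
k(K) = -½ (k(K) = (K - 2*K)/(K + K) = (-K)/((2*K)) = (-K)*(1/(2*K)) = -½)
1/(k(D) + 1/(-94188)) = 1/(-½ + 1/(-94188)) = 1/(-½ - 1/94188) = 1/(-47095/94188) = -94188/47095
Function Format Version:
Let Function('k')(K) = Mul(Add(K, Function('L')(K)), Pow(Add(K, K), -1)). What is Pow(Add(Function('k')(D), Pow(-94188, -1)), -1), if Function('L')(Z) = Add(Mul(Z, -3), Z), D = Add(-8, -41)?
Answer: Rational(-94188, 47095) ≈ -2.0000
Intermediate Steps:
D = -49
Function('L')(Z) = Mul(-2, Z) (Function('L')(Z) = Add(Mul(-3, Z), Z) = Mul(-2, Z))
Function('k')(K) = Rational(-1, 2) (Function('k')(K) = Mul(Add(K, Mul(-2, K)), Pow(Add(K, K), -1)) = Mul(Mul(-1, K), Pow(Mul(2, K), -1)) = Mul(Mul(-1, K), Mul(Rational(1, 2), Pow(K, -1))) = Rational(-1, 2))
Pow(Add(Function('k')(D), Pow(-94188, -1)), -1) = Pow(Add(Rational(-1, 2), Pow(-94188, -1)), -1) = Pow(Add(Rational(-1, 2), Rational(-1, 94188)), -1) = Pow(Rational(-47095, 94188), -1) = Rational(-94188, 47095)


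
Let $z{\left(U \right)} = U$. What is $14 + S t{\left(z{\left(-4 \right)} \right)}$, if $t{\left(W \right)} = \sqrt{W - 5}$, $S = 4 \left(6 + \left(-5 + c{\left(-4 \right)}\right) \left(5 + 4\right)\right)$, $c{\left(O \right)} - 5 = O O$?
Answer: $14 + 1800 i \approx 14.0 + 1800.0 i$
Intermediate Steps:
$c{\left(O \right)} = 5 + O^{2}$ ($c{\left(O \right)} = 5 + O O = 5 + O^{2}$)
$S = 600$ ($S = 4 \left(6 + \left(-5 + \left(5 + \left(-4\right)^{2}\right)\right) \left(5 + 4\right)\right) = 4 \left(6 + \left(-5 + \left(5 + 16\right)\right) 9\right) = 4 \left(6 + \left(-5 + 21\right) 9\right) = 4 \left(6 + 16 \cdot 9\right) = 4 \left(6 + 144\right) = 4 \cdot 150 = 600$)
$t{\left(W \right)} = \sqrt{-5 + W}$
$14 + S t{\left(z{\left(-4 \right)} \right)} = 14 + 600 \sqrt{-5 - 4} = 14 + 600 \sqrt{-9} = 14 + 600 \cdot 3 i = 14 + 1800 i$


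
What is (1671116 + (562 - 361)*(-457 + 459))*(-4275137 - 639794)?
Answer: -8215395635258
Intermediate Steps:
(1671116 + (562 - 361)*(-457 + 459))*(-4275137 - 639794) = (1671116 + 201*2)*(-4914931) = (1671116 + 402)*(-4914931) = 1671518*(-4914931) = -8215395635258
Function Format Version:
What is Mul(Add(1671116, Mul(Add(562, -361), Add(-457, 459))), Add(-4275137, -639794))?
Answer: -8215395635258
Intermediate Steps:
Mul(Add(1671116, Mul(Add(562, -361), Add(-457, 459))), Add(-4275137, -639794)) = Mul(Add(1671116, Mul(201, 2)), -4914931) = Mul(Add(1671116, 402), -4914931) = Mul(1671518, -4914931) = -8215395635258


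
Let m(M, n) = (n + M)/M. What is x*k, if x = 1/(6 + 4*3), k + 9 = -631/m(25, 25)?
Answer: -649/36 ≈ -18.028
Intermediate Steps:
m(M, n) = (M + n)/M
k = -649/2 (k = -9 - 631*25/(25 + 25) = -9 - 631/((1/25)*50) = -9 - 631/2 = -649/2 ≈ -324.50)
x = 1/18 (x = 1/(6 + 12) = 1/18 ≈ 0.055556)
x*k = (1/18)*(-649/2) = -649/36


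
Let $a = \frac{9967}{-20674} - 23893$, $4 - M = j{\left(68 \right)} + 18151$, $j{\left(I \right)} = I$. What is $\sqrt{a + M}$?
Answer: $\frac{i \sqrt{17997766391566}}{20674} \approx 205.2 i$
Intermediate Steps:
$M = -18215$ ($M = 4 - \left(68 + 18151\right) = 4 - 18219 = -18215$)
$a = - \frac{493973849}{20674}$ ($a = 9967 \left(- \frac{1}{20674}\right) - 23893 = - \frac{9967}{20674} - 23893 = - \frac{493973849}{20674} \approx -23893.0$)
$\sqrt{a + M} = \sqrt{- \frac{493973849}{20674} - 18215} = \sqrt{- \frac{870550759}{20674}} = \frac{i \sqrt{17997766391566}}{20674}$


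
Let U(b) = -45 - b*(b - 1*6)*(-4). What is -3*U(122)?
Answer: -169689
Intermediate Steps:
U(b) = -45 + 4*b*(-6 + b) (U(b) = -45 - b*(b - 6)*(-4) = -45 - b*(-6 + b)*(-4) = -45 - (-4)*b*(-6 + b) = -45 + 4*b*(-6 + b))
-3*U(122) = -3*(-45 - 24*122 + 4*122²) = -3*(-45 - 2928 + 4*14884) = -3*(-45 - 2928 + 59536) = -3*56563 = -169689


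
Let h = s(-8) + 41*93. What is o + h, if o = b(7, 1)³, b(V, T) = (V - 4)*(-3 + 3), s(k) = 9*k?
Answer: 3741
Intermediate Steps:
b(V, T) = 0 (b(V, T) = (-4 + V)*0 = 0)
h = 3741 (h = 9*(-8) + 41*93 = -72 + 3813 = 3741)
o = 0 (o = 0³ = 0)
o + h = 0 + 3741 = 3741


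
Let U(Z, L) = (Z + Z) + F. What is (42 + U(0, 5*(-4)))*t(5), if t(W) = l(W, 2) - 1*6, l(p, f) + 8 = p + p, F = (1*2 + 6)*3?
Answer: -264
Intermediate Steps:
F = 24 (F = (2 + 6)*3 = 8*3 = 24)
l(p, f) = -8 + 2*p (l(p, f) = -8 + (p + p) = -8 + 2*p)
t(W) = -14 + 2*W (t(W) = (-8 + 2*W) - 1*6 = (-8 + 2*W) - 6 = -14 + 2*W)
U(Z, L) = 24 + 2*Z (U(Z, L) = (Z + Z) + 24 = 2*Z + 24 = 24 + 2*Z)
(42 + U(0, 5*(-4)))*t(5) = (42 + (24 + 2*0))*(-14 + 2*5) = (42 + (24 + 0))*(-14 + 10) = (42 + 24)*(-4) = 66*(-4) = -264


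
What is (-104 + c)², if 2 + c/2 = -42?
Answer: 36864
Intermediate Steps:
c = -88 (c = -4 + 2*(-42) = -4 - 84 = -88)
(-104 + c)² = (-104 - 88)² = (-192)² = 36864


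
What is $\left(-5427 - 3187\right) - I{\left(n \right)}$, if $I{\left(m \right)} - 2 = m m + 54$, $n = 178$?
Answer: $-40354$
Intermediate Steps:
$I{\left(m \right)} = 56 + m^{2}$ ($I{\left(m \right)} = 2 + \left(m m + 54\right) = 2 + \left(m^{2} + 54\right) = 2 + \left(54 + m^{2}\right) = 56 + m^{2}$)
$\left(-5427 - 3187\right) - I{\left(n \right)} = \left(-5427 - 3187\right) - \left(56 + 178^{2}\right) = \left(-5427 - 3187\right) - \left(56 + 31684\right) = -8614 - 31740 = -40354$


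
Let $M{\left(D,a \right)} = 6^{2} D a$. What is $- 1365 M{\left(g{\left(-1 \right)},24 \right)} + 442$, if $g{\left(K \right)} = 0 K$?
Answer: $442$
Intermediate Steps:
$g{\left(K \right)} = 0$
$M{\left(D,a \right)} = 36 D a$
$- 1365 M{\left(g{\left(-1 \right)},24 \right)} + 442 = - 1365 \cdot 36 \cdot 0 \cdot 24 + 442 = \left(-1365\right) 0 + 442 = 0 + 442 = 442$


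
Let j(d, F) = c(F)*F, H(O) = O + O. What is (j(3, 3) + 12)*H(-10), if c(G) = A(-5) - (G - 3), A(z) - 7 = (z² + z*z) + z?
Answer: -3360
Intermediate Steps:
A(z) = 7 + z + 2*z² (A(z) = 7 + ((z² + z*z) + z) = 7 + ((z² + z²) + z) = 7 + (2*z² + z) = 7 + (z + 2*z²) = 7 + z + 2*z²)
c(G) = 55 - G (c(G) = (7 - 5 + 2*(-5)²) - (G - 3) = (7 - 5 + 2*25) - (-3 + G) = (7 - 5 + 50) + (3 - G) = 52 + (3 - G) = 55 - G)
H(O) = 2*O
j(d, F) = F*(55 - F) (j(d, F) = (55 - F)*F = F*(55 - F))
(j(3, 3) + 12)*H(-10) = (3*(55 - 1*3) + 12)*(2*(-10)) = (3*(55 - 3) + 12)*(-20) = (3*52 + 12)*(-20) = (156 + 12)*(-20) = 168*(-20) = -3360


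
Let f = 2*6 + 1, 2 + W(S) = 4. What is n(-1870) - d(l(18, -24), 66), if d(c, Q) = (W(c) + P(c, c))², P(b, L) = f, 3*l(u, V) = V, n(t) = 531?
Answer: 306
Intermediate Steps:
l(u, V) = V/3
W(S) = 2 (W(S) = -2 + 4 = 2)
f = 13 (f = 12 + 1 = 13)
P(b, L) = 13
d(c, Q) = 225 (d(c, Q) = (2 + 13)² = 15² = 225)
n(-1870) - d(l(18, -24), 66) = 531 - 1*225 = 531 - 225 = 306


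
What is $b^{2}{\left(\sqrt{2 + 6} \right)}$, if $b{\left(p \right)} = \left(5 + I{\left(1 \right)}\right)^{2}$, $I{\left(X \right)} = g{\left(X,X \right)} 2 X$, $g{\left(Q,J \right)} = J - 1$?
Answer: $625$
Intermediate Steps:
$g{\left(Q,J \right)} = -1 + J$ ($g{\left(Q,J \right)} = J - 1 = -1 + J$)
$I{\left(X \right)} = X \left(-2 + 2 X\right)$ ($I{\left(X \right)} = \left(-1 + X\right) 2 X = \left(-2 + 2 X\right) X = X \left(-2 + 2 X\right)$)
$b{\left(p \right)} = 25$ ($b{\left(p \right)} = \left(5 + 2 \cdot 1 \left(-1 + 1\right)\right)^{2} = \left(5 + 2 \cdot 1 \cdot 0\right)^{2} = \left(5 + 0\right)^{2} = 5^{2} = 25$)
$b^{2}{\left(\sqrt{2 + 6} \right)} = 25^{2} = 625$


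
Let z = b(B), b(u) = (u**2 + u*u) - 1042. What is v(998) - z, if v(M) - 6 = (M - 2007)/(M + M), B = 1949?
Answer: -15161924393/1996 ≈ -7.5962e+6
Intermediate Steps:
v(M) = 6 + (-2007 + M)/(2*M) (v(M) = 6 + (M - 2007)/(M + M) = 6 + (-2007 + M)/((2*M)) = 6 + (-2007 + M)*(1/(2*M)) = 6 + (-2007 + M)/(2*M))
b(u) = -1042 + 2*u**2 (b(u) = (u**2 + u**2) - 1042 = 2*u**2 - 1042 = -1042 + 2*u**2)
z = 7596160 (z = -1042 + 2*1949**2 = -1042 + 2*3798601 = -1042 + 7597202 = 7596160)
v(998) - z = (1/2)*(-2007 + 13*998)/998 - 1*7596160 = (1/2)*(1/998)*(-2007 + 12974) - 7596160 = (1/2)*(1/998)*10967 - 7596160 = 10967/1996 - 7596160 = -15161924393/1996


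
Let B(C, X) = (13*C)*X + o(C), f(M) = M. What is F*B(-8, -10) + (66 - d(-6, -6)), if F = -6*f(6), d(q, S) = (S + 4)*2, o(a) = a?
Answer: -37082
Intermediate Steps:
d(q, S) = 8 + 2*S (d(q, S) = (4 + S)*2 = 8 + 2*S)
B(C, X) = C + 13*C*X (B(C, X) = (13*C)*X + C = 13*C*X + C = C + 13*C*X)
F = -36 (F = -6*6 = -36)
F*B(-8, -10) + (66 - d(-6, -6)) = -(-288)*(1 + 13*(-10)) + (66 - (8 + 2*(-6))) = -(-288)*(1 - 130) + (66 - (8 - 12)) = -(-288)*(-129) + (66 - 1*(-4)) = -36*1032 + (66 + 4) = -37152 + 70 = -37082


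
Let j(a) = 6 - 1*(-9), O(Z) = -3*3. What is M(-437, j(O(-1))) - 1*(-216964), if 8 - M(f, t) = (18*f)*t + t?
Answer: 334947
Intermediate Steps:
O(Z) = -9
j(a) = 15 (j(a) = 6 + 9 = 15)
M(f, t) = 8 - t - 18*f*t (M(f, t) = 8 - ((18*f)*t + t) = 8 - (18*f*t + t) = 8 - (t + 18*f*t) = 8 + (-t - 18*f*t) = 8 - t - 18*f*t)
M(-437, j(O(-1))) - 1*(-216964) = (8 - 1*15 - 18*(-437)*15) - 1*(-216964) = (8 - 15 + 117990) + 216964 = 117983 + 216964 = 334947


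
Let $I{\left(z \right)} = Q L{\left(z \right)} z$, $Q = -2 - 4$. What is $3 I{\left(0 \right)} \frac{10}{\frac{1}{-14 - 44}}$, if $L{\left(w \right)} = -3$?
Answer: $0$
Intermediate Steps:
$Q = -6$ ($Q = -2 - 4 = -6$)
$I{\left(z \right)} = 18 z$ ($I{\left(z \right)} = \left(-6\right) \left(-3\right) z = 18 z$)
$3 I{\left(0 \right)} \frac{10}{\frac{1}{-14 - 44}} = 3 \cdot 18 \cdot 0 \frac{10}{\frac{1}{-14 - 44}} = 3 \cdot 0 \frac{10}{\frac{1}{-58}} = 0 \frac{10}{- \frac{1}{58}} = 0 \cdot 10 \left(-58\right) = 0 \left(-580\right) = 0$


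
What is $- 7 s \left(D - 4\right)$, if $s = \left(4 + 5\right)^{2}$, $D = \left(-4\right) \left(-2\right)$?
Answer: $-2268$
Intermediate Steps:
$D = 8$
$s = 81$ ($s = 9^{2} = 81$)
$- 7 s \left(D - 4\right) = \left(-7\right) 81 \left(8 - 4\right) = - 567 \left(8 - 4\right) = \left(-567\right) 4 = -2268$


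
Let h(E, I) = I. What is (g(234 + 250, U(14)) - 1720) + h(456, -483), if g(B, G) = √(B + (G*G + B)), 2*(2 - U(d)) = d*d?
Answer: -2203 + 2*√2546 ≈ -2102.1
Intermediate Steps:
U(d) = 2 - d²/2 (U(d) = 2 - d*d/2 = 2 - d²/2)
g(B, G) = √(G² + 2*B) (g(B, G) = √(B + (G² + B)) = √(B + (B + G²)) = √(G² + 2*B))
(g(234 + 250, U(14)) - 1720) + h(456, -483) = (√((2 - ½*14²)² + 2*(234 + 250)) - 1720) - 483 = (√((2 - ½*196)² + 2*484) - 1720) - 483 = (√((2 - 98)² + 968) - 1720) - 483 = (√((-96)² + 968) - 1720) - 483 = (√(9216 + 968) - 1720) - 483 = (√10184 - 1720) - 483 = (2*√2546 - 1720) - 483 = (-1720 + 2*√2546) - 483 = -2203 + 2*√2546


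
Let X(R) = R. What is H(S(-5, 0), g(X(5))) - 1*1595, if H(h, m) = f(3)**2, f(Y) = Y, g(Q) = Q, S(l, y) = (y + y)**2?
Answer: -1586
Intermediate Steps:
S(l, y) = 4*y**2 (S(l, y) = (2*y)**2 = 4*y**2)
H(h, m) = 9 (H(h, m) = 3**2 = 9)
H(S(-5, 0), g(X(5))) - 1*1595 = 9 - 1*1595 = 9 - 1595 = -1586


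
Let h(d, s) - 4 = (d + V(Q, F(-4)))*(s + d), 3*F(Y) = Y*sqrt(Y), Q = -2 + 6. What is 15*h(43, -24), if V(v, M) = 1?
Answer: 12600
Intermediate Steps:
Q = 4
F(Y) = Y**(3/2)/3 (F(Y) = (Y*sqrt(Y))/3 = Y**(3/2)/3)
h(d, s) = 4 + (1 + d)*(d + s) (h(d, s) = 4 + (d + 1)*(s + d) = 4 + (1 + d)*(d + s))
15*h(43, -24) = 15*(4 + 43 - 24 + 43**2 + 43*(-24)) = 15*(4 + 43 - 24 + 1849 - 1032) = 15*840 = 12600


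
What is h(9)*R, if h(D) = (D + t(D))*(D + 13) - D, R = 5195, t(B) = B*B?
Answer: 10239345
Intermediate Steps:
t(B) = B²
h(D) = -D + (13 + D)*(D + D²) (h(D) = (D + D²)*(D + 13) - D = (D + D²)*(13 + D) - D = (13 + D)*(D + D²) - D = -D + (13 + D)*(D + D²))
h(9)*R = (9*(12 + 9² + 14*9))*5195 = (9*(12 + 81 + 126))*5195 = (9*219)*5195 = 1971*5195 = 10239345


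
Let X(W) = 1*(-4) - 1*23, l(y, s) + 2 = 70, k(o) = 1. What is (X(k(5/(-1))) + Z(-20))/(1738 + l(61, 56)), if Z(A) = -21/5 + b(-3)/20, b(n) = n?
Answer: -209/12040 ≈ -0.017359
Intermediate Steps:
l(y, s) = 68 (l(y, s) = -2 + 70 = 68)
Z(A) = -87/20 (Z(A) = -21/5 - 3/20 = -87/20)
X(W) = -27 (X(W) = -4 - 23 = -27)
(X(k(5/(-1))) + Z(-20))/(1738 + l(61, 56)) = (-27 - 87/20)/(1738 + 68) = -627/20/1806 = -627/20*1/1806 = -209/12040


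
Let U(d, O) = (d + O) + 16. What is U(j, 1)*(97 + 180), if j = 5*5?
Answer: 11634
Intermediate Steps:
j = 25
U(d, O) = 16 + O + d (U(d, O) = (O + d) + 16 = 16 + O + d)
U(j, 1)*(97 + 180) = (16 + 1 + 25)*(97 + 180) = 42*277 = 11634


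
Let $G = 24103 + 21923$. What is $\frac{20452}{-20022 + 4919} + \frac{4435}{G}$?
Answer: $- \frac{874341947}{695130678} \approx -1.2578$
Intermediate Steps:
$G = 46026$
$\frac{20452}{-20022 + 4919} + \frac{4435}{G} = \frac{20452}{-20022 + 4919} + \frac{4435}{46026} = \frac{20452}{-15103} + 4435 \cdot \frac{1}{46026} = 20452 \left(- \frac{1}{15103}\right) + \frac{4435}{46026} = - \frac{20452}{15103} + \frac{4435}{46026} = - \frac{874341947}{695130678}$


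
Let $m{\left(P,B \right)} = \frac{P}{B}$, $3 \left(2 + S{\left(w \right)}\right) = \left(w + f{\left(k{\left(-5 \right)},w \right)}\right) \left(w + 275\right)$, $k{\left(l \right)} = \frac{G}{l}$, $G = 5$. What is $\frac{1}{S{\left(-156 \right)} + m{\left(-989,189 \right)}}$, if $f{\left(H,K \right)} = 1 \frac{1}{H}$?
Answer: $- \frac{189}{1178396} \approx -0.00016039$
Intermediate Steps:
$k{\left(l \right)} = \frac{5}{l}$
$f{\left(H,K \right)} = \frac{1}{H}$
$S{\left(w \right)} = -2 + \frac{\left(-1 + w\right) \left(275 + w\right)}{3}$ ($S{\left(w \right)} = -2 + \frac{\left(w + \frac{1}{5 \frac{1}{-5}}\right) \left(w + 275\right)}{3} = -2 + \frac{\left(w + \frac{1}{5 \left(- \frac{1}{5}\right)}\right) \left(275 + w\right)}{3} = -2 + \frac{\left(w + \frac{1}{-1}\right) \left(275 + w\right)}{3} = -2 + \frac{\left(w - 1\right) \left(275 + w\right)}{3} = -2 + \frac{\left(-1 + w\right) \left(275 + w\right)}{3}$)
$\frac{1}{S{\left(-156 \right)} + m{\left(-989,189 \right)}} = \frac{1}{\left(- \frac{281}{3} + \frac{\left(-156\right)^{2}}{3} + \frac{274}{3} \left(-156\right)\right) - \frac{989}{189}} = \frac{1}{\left(- \frac{281}{3} + \frac{1}{3} \cdot 24336 - 14248\right) - \frac{989}{189}} = \frac{1}{\left(- \frac{281}{3} + 8112 - 14248\right) - \frac{989}{189}} = \frac{1}{- \frac{18689}{3} - \frac{989}{189}} = \frac{1}{- \frac{1178396}{189}} = - \frac{189}{1178396}$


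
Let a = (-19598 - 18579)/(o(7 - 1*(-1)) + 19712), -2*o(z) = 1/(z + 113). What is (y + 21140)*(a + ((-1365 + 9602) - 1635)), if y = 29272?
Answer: 529062203615888/1590101 ≈ 3.3272e+8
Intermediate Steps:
o(z) = -1/(2*(113 + z)) (o(z) = -1/(2*(z + 113)) = -1/(2*(113 + z)))
a = -9238834/4770303 (a = (-19598 - 18579)/(-1/(226 + 2*(7 - 1*(-1))) + 19712) = -38177/(-1/(226 + 2*(7 + 1)) + 19712) = -38177/(-1/(226 + 2*8) + 19712) = -38177/(-1/(226 + 16) + 19712) = -38177/(-1/242 + 19712) = -38177/4770303/242 = -38177*242/4770303 = -9238834/4770303 ≈ -1.9367)
(y + 21140)*(a + ((-1365 + 9602) - 1635)) = (29272 + 21140)*(-9238834/4770303 + ((-1365 + 9602) - 1635)) = 50412*(-9238834/4770303 + (8237 - 1635)) = 50412*(-9238834/4770303 + 6602) = 50412*(31484301572/4770303) = 529062203615888/1590101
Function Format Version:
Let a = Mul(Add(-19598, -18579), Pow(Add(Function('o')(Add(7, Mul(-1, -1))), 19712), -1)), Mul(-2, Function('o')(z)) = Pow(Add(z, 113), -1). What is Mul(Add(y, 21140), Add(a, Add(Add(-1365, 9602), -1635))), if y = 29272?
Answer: Rational(529062203615888, 1590101) ≈ 3.3272e+8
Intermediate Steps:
Function('o')(z) = Mul(Rational(-1, 2), Pow(Add(113, z), -1)) (Function('o')(z) = Mul(Rational(-1, 2), Pow(Add(z, 113), -1)) = Mul(Rational(-1, 2), Pow(Add(113, z), -1)))
a = Rational(-9238834, 4770303) (a = Mul(Add(-19598, -18579), Pow(Add(Mul(-1, Pow(Add(226, Mul(2, Add(7, Mul(-1, -1)))), -1)), 19712), -1)) = Mul(-38177, Pow(Add(Mul(-1, Pow(Add(226, Mul(2, Add(7, 1))), -1)), 19712), -1)) = Mul(-38177, Pow(Add(Mul(-1, Pow(Add(226, Mul(2, 8)), -1)), 19712), -1)) = Mul(-38177, Pow(Add(Mul(-1, Pow(Add(226, 16), -1)), 19712), -1)) = Mul(-38177, Pow(Add(Mul(-1, Pow(242, -1)), 19712), -1)) = Mul(-38177, Pow(Add(Mul(-1, Rational(1, 242)), 19712), -1)) = Mul(-38177, Pow(Add(Rational(-1, 242), 19712), -1)) = Mul(-38177, Pow(Rational(4770303, 242), -1)) = Mul(-38177, Rational(242, 4770303)) = Rational(-9238834, 4770303) ≈ -1.9367)
Mul(Add(y, 21140), Add(a, Add(Add(-1365, 9602), -1635))) = Mul(Add(29272, 21140), Add(Rational(-9238834, 4770303), Add(Add(-1365, 9602), -1635))) = Mul(50412, Add(Rational(-9238834, 4770303), Add(8237, -1635))) = Mul(50412, Add(Rational(-9238834, 4770303), 6602)) = Mul(50412, Rational(31484301572, 4770303)) = Rational(529062203615888, 1590101)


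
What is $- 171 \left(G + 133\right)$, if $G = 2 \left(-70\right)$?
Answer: $1197$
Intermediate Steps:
$G = -140$
$- 171 \left(G + 133\right) = - 171 \left(-140 + 133\right) = \left(-171\right) \left(-7\right) = 1197$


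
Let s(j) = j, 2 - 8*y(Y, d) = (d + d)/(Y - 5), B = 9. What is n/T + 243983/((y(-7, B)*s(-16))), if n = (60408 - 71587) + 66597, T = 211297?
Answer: -51552488025/1479079 ≈ -34854.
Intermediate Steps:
y(Y, d) = ¼ - d/(4*(-5 + Y)) (y(Y, d) = ¼ - (d + d)/(8*(Y - 5)) = ¼ - 2*d/(8*(-5 + Y)) = ¼ - d/(4*(-5 + Y)))
n = 55418 (n = -11179 + 66597 = 55418)
n/T + 243983/((y(-7, B)*s(-16))) = 55418/211297 + 243983/((((-5 - 7 - 1*9)/(4*(-5 - 7)))*(-16))) = 55418*(1/211297) + 243983/((((¼)*(-5 - 7 - 9)/(-12))*(-16))) = 55418/211297 + 243983/((((¼)*(-1/12)*(-21))*(-16))) = 55418/211297 + 243983/(((7/16)*(-16))) = 55418/211297 + 243983/(-7) = 55418/211297 + 243983*(-⅐) = 55418/211297 - 243983/7 = -51552488025/1479079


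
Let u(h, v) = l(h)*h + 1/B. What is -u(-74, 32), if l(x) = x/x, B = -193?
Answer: 14283/193 ≈ 74.005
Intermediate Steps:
l(x) = 1
u(h, v) = -1/193 + h (u(h, v) = 1*h + 1/(-193) = h - 1/193 = -1/193 + h)
-u(-74, 32) = -(-1/193 - 74) = -1*(-14283/193) = 14283/193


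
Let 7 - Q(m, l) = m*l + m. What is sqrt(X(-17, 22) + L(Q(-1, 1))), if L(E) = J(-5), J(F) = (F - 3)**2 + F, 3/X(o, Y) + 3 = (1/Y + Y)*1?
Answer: sqrt(10385753)/419 ≈ 7.6914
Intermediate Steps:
Q(m, l) = 7 - m - l*m (Q(m, l) = 7 - (m*l + m) = 7 - (l*m + m) = 7 - (m + l*m) = 7 + (-m - l*m) = 7 - m - l*m)
X(o, Y) = 3/(-3 + Y + 1/Y) (X(o, Y) = 3/(-3 + (1/Y + Y)*1) = 3/(-3 + (Y + 1/Y)*1) = 3/(-3 + (Y + 1/Y)) = 3/(-3 + Y + 1/Y))
J(F) = F + (-3 + F)**2 (J(F) = (-3 + F)**2 + F = F + (-3 + F)**2)
L(E) = 59 (L(E) = -5 + (-3 - 5)**2 = -5 + (-8)**2 = -5 + 64 = 59)
sqrt(X(-17, 22) + L(Q(-1, 1))) = sqrt(3*22/(1 + 22**2 - 3*22) + 59) = sqrt(3*22/(1 + 484 - 66) + 59) = sqrt(3*22/419 + 59) = sqrt(3*22*(1/419) + 59) = sqrt(66/419 + 59) = sqrt(24787/419) = sqrt(10385753)/419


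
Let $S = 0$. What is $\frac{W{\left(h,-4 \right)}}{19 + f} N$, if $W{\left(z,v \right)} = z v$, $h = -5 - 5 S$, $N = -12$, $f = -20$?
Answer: $240$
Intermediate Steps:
$h = -5$ ($h = -5 - 0 = -5 + 0 = -5$)
$W{\left(z,v \right)} = v z$
$\frac{W{\left(h,-4 \right)}}{19 + f} N = \frac{\left(-4\right) \left(-5\right)}{19 - 20} \left(-12\right) = \frac{1}{-1} \cdot 20 \left(-12\right) = \left(-1\right) 20 \left(-12\right) = \left(-20\right) \left(-12\right) = 240$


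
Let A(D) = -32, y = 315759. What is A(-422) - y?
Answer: -315791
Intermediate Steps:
A(-422) - y = -32 - 1*315759 = -32 - 315759 = -315791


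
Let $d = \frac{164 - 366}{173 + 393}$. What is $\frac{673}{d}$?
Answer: $- \frac{190459}{101} \approx -1885.7$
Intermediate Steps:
$d = - \frac{101}{283}$ ($d = - \frac{202}{566} = \left(-202\right) \frac{1}{566} = - \frac{101}{283} \approx -0.35689$)
$\frac{673}{d} = \frac{673}{- \frac{101}{283}} = 673 \left(- \frac{283}{101}\right) = - \frac{190459}{101}$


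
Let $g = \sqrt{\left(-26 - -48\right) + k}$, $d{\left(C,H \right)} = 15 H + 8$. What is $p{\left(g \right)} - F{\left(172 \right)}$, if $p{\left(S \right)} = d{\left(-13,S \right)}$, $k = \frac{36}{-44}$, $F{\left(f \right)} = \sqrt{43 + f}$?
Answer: $8 - \sqrt{215} + \frac{15 \sqrt{2563}}{11} \approx 62.373$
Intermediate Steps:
$k = - \frac{9}{11}$ ($k = 36 \left(- \frac{1}{44}\right) = - \frac{9}{11} \approx -0.81818$)
$d{\left(C,H \right)} = 8 + 15 H$
$g = \frac{\sqrt{2563}}{11}$ ($g = \sqrt{\left(-26 - -48\right) - \frac{9}{11}} = \sqrt{\left(-26 + 48\right) - \frac{9}{11}} = \sqrt{22 - \frac{9}{11}} = \sqrt{\frac{233}{11}} = \frac{\sqrt{2563}}{11} \approx 4.6024$)
$p{\left(S \right)} = 8 + 15 S$
$p{\left(g \right)} - F{\left(172 \right)} = \left(8 + 15 \frac{\sqrt{2563}}{11}\right) - \sqrt{43 + 172} = \left(8 + \frac{15 \sqrt{2563}}{11}\right) - \sqrt{215} = 8 - \sqrt{215} + \frac{15 \sqrt{2563}}{11}$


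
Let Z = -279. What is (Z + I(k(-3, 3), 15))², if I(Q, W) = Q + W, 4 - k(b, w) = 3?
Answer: 69169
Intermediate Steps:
k(b, w) = 1 (k(b, w) = 4 - 1*3 = 4 - 3 = 1)
(Z + I(k(-3, 3), 15))² = (-279 + (1 + 15))² = (-279 + 16)² = (-263)² = 69169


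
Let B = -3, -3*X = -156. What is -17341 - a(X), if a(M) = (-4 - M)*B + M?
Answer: -17561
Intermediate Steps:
X = 52 (X = -⅓*(-156) = 52)
a(M) = 12 + 4*M (a(M) = (-4 - M)*(-3) + M = (12 + 3*M) + M = 12 + 4*M)
-17341 - a(X) = -17341 - (12 + 4*52) = -17341 - (12 + 208) = -17341 - 1*220 = -17341 - 220 = -17561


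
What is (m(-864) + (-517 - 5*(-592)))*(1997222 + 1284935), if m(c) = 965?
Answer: 11185591056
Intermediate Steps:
(m(-864) + (-517 - 5*(-592)))*(1997222 + 1284935) = (965 + (-517 - 5*(-592)))*(1997222 + 1284935) = (965 + (-517 + 2960))*3282157 = (965 + 2443)*3282157 = 3408*3282157 = 11185591056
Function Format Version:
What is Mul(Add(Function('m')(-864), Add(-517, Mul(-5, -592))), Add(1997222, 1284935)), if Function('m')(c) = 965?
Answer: 11185591056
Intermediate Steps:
Mul(Add(Function('m')(-864), Add(-517, Mul(-5, -592))), Add(1997222, 1284935)) = Mul(Add(965, Add(-517, Mul(-5, -592))), Add(1997222, 1284935)) = Mul(Add(965, Add(-517, 2960)), 3282157) = Mul(Add(965, 2443), 3282157) = Mul(3408, 3282157) = 11185591056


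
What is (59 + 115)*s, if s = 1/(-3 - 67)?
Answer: -87/35 ≈ -2.4857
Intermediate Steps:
s = -1/70 (s = 1/(-70) = -1/70 ≈ -0.014286)
(59 + 115)*s = (59 + 115)*(-1/70) = 174*(-1/70) = -87/35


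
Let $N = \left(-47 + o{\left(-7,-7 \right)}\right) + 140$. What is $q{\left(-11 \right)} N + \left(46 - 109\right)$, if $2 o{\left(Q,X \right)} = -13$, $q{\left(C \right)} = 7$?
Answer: $\frac{1085}{2} \approx 542.5$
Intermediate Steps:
$o{\left(Q,X \right)} = - \frac{13}{2}$ ($o{\left(Q,X \right)} = \frac{1}{2} \left(-13\right) = - \frac{13}{2}$)
$N = \frac{173}{2}$ ($N = \left(-47 - \frac{13}{2}\right) + 140 = - \frac{107}{2} + 140 = \frac{173}{2} \approx 86.5$)
$q{\left(-11 \right)} N + \left(46 - 109\right) = 7 \cdot \frac{173}{2} + \left(46 - 109\right) = \frac{1211}{2} + \left(46 - 109\right) = \frac{1211}{2} - 63 = \frac{1085}{2}$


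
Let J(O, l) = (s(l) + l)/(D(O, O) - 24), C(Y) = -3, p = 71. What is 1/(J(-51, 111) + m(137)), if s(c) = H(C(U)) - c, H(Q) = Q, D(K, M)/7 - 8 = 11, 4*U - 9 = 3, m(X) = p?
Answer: 109/7736 ≈ 0.014090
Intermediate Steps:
m(X) = 71
U = 3 (U = 9/4 + (1/4)*3 = 9/4 + 3/4 = 3)
D(K, M) = 133 (D(K, M) = 56 + 7*11 = 56 + 77 = 133)
s(c) = -3 - c
J(O, l) = -3/109 (J(O, l) = ((-3 - l) + l)/(133 - 24) = -3/109)
1/(J(-51, 111) + m(137)) = 1/(-3/109 + 71) = 1/(7736/109) = 109/7736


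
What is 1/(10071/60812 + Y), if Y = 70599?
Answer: 60812/4293276459 ≈ 1.4164e-5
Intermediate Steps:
1/(10071/60812 + Y) = 1/(10071/60812 + 70599) = 1/(4293276459/60812) = 60812/4293276459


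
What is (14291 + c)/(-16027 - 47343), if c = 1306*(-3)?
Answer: -10373/63370 ≈ -0.16369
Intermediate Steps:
c = -3918
(14291 + c)/(-16027 - 47343) = (14291 - 3918)/(-16027 - 47343) = 10373/(-63370) = 10373*(-1/63370) = -10373/63370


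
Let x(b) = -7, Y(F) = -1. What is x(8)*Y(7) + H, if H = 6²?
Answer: 43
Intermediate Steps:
H = 36
x(8)*Y(7) + H = -7*(-1) + 36 = 7 + 36 = 43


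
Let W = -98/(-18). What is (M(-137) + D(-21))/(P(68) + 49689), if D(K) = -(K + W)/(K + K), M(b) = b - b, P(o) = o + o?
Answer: -2/269055 ≈ -7.4334e-6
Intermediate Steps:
W = 49/9 (W = -98*(-1/18) = 49/9 ≈ 5.4444)
P(o) = 2*o
M(b) = 0
D(K) = -(49/9 + K)/(2*K) (D(K) = -(K + 49/9)/(K + K) = -(49/9 + K)/(2*K))
(M(-137) + D(-21))/(P(68) + 49689) = (0 + (1/18)*(-49 - 9*(-21))/(-21))/(2*68 + 49689) = (0 + (1/18)*(-1/21)*(-49 + 189))/(136 + 49689) = (0 + (1/18)*(-1/21)*140)/49825 = (0 - 10/27)*(1/49825) = -10/27*1/49825 = -2/269055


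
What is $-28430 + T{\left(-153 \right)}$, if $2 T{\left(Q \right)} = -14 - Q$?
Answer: $- \frac{56721}{2} \approx -28361.0$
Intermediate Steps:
$T{\left(Q \right)} = -7 - \frac{Q}{2}$ ($T{\left(Q \right)} = \frac{-14 - Q}{2} = -7 - \frac{Q}{2}$)
$-28430 + T{\left(-153 \right)} = -28430 - - \frac{139}{2} = -28430 + \left(-7 + \frac{153}{2}\right) = -28430 + \frac{139}{2} = - \frac{56721}{2}$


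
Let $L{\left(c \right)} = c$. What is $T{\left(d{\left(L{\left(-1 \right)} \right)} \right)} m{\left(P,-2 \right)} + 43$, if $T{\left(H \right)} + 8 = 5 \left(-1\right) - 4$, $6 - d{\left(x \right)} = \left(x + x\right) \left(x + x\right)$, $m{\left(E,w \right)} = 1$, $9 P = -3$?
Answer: $26$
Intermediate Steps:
$P = - \frac{1}{3}$ ($P = \frac{1}{9} \left(-3\right) = - \frac{1}{3} \approx -0.33333$)
$d{\left(x \right)} = 6 - 4 x^{2}$ ($d{\left(x \right)} = 6 - \left(x + x\right) \left(x + x\right) = 6 - 2 x 2 x = 6 - 4 x^{2}$)
$T{\left(H \right)} = -17$ ($T{\left(H \right)} = -8 + \left(5 \left(-1\right) - 4\right) = -8 - 9 = -17$)
$T{\left(d{\left(L{\left(-1 \right)} \right)} \right)} m{\left(P,-2 \right)} + 43 = \left(-17\right) 1 + 43 = -17 + 43 = 26$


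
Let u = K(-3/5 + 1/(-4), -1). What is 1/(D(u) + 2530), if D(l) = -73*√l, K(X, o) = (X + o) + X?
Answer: 25300/64152883 + 219*I*√30/64152883 ≈ 0.00039437 + 1.8698e-5*I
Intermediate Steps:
K(X, o) = o + 2*X
u = -27/10 (u = -1 + 2*(-3/5 + 1/(-4)) = -1 + 2*(-3*⅕ + 1*(-¼)) = -1 + 2*(-⅗ - ¼) = -1 + 2*(-17/20) = -1 - 17/10 = -27/10 ≈ -2.7000)
1/(D(u) + 2530) = 1/(-219*I*√30/10 + 2530) = 1/(2530 - 219*I*√30/10)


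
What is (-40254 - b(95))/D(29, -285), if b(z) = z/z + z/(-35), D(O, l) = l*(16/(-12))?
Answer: -140883/1330 ≈ -105.93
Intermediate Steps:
D(O, l) = -4*l/3 (D(O, l) = l*(16*(-1/12)) = l*(-4/3) = -4*l/3)
b(z) = 1 - z/35 (b(z) = 1 + z*(-1/35) = 1 - z/35)
(-40254 - b(95))/D(29, -285) = (-40254 - (1 - 1/35*95))/((-4/3*(-285))) = (-40254 - (1 - 19/7))/380 = (-40254 - 1*(-12/7))*(1/380) = (-40254 + 12/7)*(1/380) = -281766/7*1/380 = -140883/1330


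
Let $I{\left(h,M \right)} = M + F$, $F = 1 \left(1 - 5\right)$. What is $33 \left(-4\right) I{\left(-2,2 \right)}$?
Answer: $264$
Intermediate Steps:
$F = -4$ ($F = 1 \left(-4\right) = -4$)
$I{\left(h,M \right)} = -4 + M$ ($I{\left(h,M \right)} = M - 4 = -4 + M$)
$33 \left(-4\right) I{\left(-2,2 \right)} = 33 \left(-4\right) \left(-4 + 2\right) = \left(-132\right) \left(-2\right) = 264$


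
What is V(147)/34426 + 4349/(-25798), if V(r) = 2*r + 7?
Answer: -5069767/31718641 ≈ -0.15984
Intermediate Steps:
V(r) = 7 + 2*r
V(147)/34426 + 4349/(-25798) = (7 + 2*147)/34426 + 4349/(-25798) = (7 + 294)*(1/34426) + 4349*(-1/25798) = 301*(1/34426) - 4349/25798 = 43/4918 - 4349/25798 = -5069767/31718641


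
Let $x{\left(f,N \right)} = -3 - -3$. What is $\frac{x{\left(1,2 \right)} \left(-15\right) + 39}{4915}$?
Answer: $\frac{39}{4915} \approx 0.0079349$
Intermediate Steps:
$x{\left(f,N \right)} = 0$ ($x{\left(f,N \right)} = -3 + 3 = 0$)
$\frac{x{\left(1,2 \right)} \left(-15\right) + 39}{4915} = \frac{0 \left(-15\right) + 39}{4915} = \left(0 + 39\right) \frac{1}{4915} = 39 \cdot \frac{1}{4915} = \frac{39}{4915}$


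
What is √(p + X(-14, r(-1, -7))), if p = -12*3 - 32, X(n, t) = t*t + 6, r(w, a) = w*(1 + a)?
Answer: I*√26 ≈ 5.099*I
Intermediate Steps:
X(n, t) = 6 + t² (X(n, t) = t² + 6 = 6 + t²)
p = -68 (p = -36 - 32 = -68)
√(p + X(-14, r(-1, -7))) = √(-68 + (6 + (-(1 - 7))²)) = √(-68 + (6 + (-1*(-6))²)) = √(-68 + (6 + 6²)) = √(-68 + (6 + 36)) = √(-68 + 42) = √(-26) = I*√26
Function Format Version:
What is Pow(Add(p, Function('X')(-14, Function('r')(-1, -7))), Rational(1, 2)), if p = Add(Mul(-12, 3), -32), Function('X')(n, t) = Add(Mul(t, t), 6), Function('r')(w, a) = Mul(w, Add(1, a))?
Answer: Mul(I, Pow(26, Rational(1, 2))) ≈ Mul(5.0990, I)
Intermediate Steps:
Function('X')(n, t) = Add(6, Pow(t, 2)) (Function('X')(n, t) = Add(Pow(t, 2), 6) = Add(6, Pow(t, 2)))
p = -68 (p = Add(-36, -32) = -68)
Pow(Add(p, Function('X')(-14, Function('r')(-1, -7))), Rational(1, 2)) = Pow(Add(-68, Add(6, Pow(Mul(-1, Add(1, -7)), 2))), Rational(1, 2)) = Pow(Add(-68, Add(6, Pow(Mul(-1, -6), 2))), Rational(1, 2)) = Pow(Add(-68, Add(6, Pow(6, 2))), Rational(1, 2)) = Pow(Add(-68, Add(6, 36)), Rational(1, 2)) = Pow(Add(-68, 42), Rational(1, 2)) = Pow(-26, Rational(1, 2)) = Mul(I, Pow(26, Rational(1, 2)))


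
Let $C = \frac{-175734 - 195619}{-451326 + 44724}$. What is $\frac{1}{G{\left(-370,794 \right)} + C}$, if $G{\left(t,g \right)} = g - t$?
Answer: $\frac{406602}{473656081} \approx 0.00085843$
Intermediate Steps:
$C = \frac{371353}{406602}$ ($C = - \frac{371353}{-406602} = \left(-371353\right) \left(- \frac{1}{406602}\right) = \frac{371353}{406602} \approx 0.91331$)
$\frac{1}{G{\left(-370,794 \right)} + C} = \frac{1}{\left(794 - -370\right) + \frac{371353}{406602}} = \frac{1}{\left(794 + 370\right) + \frac{371353}{406602}} = \frac{1}{1164 + \frac{371353}{406602}} = \frac{1}{\frac{473656081}{406602}} = \frac{406602}{473656081}$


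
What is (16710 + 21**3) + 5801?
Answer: 31772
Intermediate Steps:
(16710 + 21**3) + 5801 = (16710 + 9261) + 5801 = 25971 + 5801 = 31772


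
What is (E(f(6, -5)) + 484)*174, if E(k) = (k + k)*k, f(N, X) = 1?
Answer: 84564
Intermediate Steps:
E(k) = 2*k**2 (E(k) = (2*k)*k = 2*k**2)
(E(f(6, -5)) + 484)*174 = (2*1**2 + 484)*174 = (2*1 + 484)*174 = (2 + 484)*174 = 486*174 = 84564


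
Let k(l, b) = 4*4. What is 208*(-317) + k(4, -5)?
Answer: -65920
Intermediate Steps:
k(l, b) = 16
208*(-317) + k(4, -5) = 208*(-317) + 16 = -65936 + 16 = -65920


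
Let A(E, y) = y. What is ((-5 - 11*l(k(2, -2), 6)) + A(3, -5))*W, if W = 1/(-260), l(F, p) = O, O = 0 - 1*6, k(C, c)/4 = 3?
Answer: -14/65 ≈ -0.21538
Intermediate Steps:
k(C, c) = 12 (k(C, c) = 4*3 = 12)
O = -6 (O = 0 - 6 = -6)
l(F, p) = -6
W = -1/260 ≈ -0.0038462
((-5 - 11*l(k(2, -2), 6)) + A(3, -5))*W = ((-5 - 11*(-6)) - 5)*(-1/260) = ((-5 + 66) - 5)*(-1/260) = (61 - 5)*(-1/260) = 56*(-1/260) = -14/65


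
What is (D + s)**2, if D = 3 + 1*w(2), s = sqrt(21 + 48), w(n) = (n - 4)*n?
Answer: (-1 + sqrt(69))**2 ≈ 53.387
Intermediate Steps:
w(n) = n*(-4 + n) (w(n) = (-4 + n)*n = n*(-4 + n))
s = sqrt(69) ≈ 8.3066
D = -1 (D = 3 + 1*(2*(-4 + 2)) = 3 + 1*(2*(-2)) = 3 + 1*(-4) = 3 - 4 = -1)
(D + s)**2 = (-1 + sqrt(69))**2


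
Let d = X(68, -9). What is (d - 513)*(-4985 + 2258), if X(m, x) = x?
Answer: 1423494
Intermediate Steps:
d = -9
(d - 513)*(-4985 + 2258) = (-9 - 513)*(-4985 + 2258) = -522*(-2727) = 1423494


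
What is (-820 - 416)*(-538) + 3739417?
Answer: 4404385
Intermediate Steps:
(-820 - 416)*(-538) + 3739417 = -1236*(-538) + 3739417 = 664968 + 3739417 = 4404385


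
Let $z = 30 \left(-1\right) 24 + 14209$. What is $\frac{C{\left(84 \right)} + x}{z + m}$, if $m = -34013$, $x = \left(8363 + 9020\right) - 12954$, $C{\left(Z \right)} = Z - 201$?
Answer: $- \frac{154}{733} \approx -0.2101$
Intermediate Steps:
$C{\left(Z \right)} = -201 + Z$
$x = 4429$ ($x = 17383 - 12954 = 4429$)
$z = 13489$ ($z = \left(-30\right) 24 + 14209 = -720 + 14209 = 13489$)
$\frac{C{\left(84 \right)} + x}{z + m} = \frac{\left(-201 + 84\right) + 4429}{13489 - 34013} = \frac{-117 + 4429}{-20524} = 4312 \left(- \frac{1}{20524}\right) = - \frac{154}{733}$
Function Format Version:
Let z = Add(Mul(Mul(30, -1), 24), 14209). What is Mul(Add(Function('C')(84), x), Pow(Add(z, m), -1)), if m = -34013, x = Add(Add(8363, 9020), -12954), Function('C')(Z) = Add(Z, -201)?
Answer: Rational(-154, 733) ≈ -0.21010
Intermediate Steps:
Function('C')(Z) = Add(-201, Z)
x = 4429 (x = Add(17383, -12954) = 4429)
z = 13489 (z = Add(Mul(-30, 24), 14209) = Add(-720, 14209) = 13489)
Mul(Add(Function('C')(84), x), Pow(Add(z, m), -1)) = Mul(Add(Add(-201, 84), 4429), Pow(Add(13489, -34013), -1)) = Mul(Add(-117, 4429), Pow(-20524, -1)) = Mul(4312, Rational(-1, 20524)) = Rational(-154, 733)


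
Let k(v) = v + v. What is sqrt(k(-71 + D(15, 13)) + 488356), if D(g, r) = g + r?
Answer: sqrt(488270) ≈ 698.76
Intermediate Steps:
k(v) = 2*v
sqrt(k(-71 + D(15, 13)) + 488356) = sqrt(2*(-71 + (15 + 13)) + 488356) = sqrt(2*(-71 + 28) + 488356) = sqrt(2*(-43) + 488356) = sqrt(-86 + 488356) = sqrt(488270)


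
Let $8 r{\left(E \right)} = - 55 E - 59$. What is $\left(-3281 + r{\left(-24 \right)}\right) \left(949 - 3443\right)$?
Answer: $\frac{31158789}{4} \approx 7.7897 \cdot 10^{6}$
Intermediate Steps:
$r{\left(E \right)} = - \frac{59}{8} - \frac{55 E}{8}$ ($r{\left(E \right)} = \frac{- 55 E - 59}{8} = \frac{-59 - 55 E}{8} = - \frac{59}{8} - \frac{55 E}{8}$)
$\left(-3281 + r{\left(-24 \right)}\right) \left(949 - 3443\right) = \left(-3281 - - \frac{1261}{8}\right) \left(949 - 3443\right) = \left(-3281 + \left(- \frac{59}{8} + 165\right)\right) \left(-2494\right) = \left(-3281 + \frac{1261}{8}\right) \left(-2494\right) = \left(- \frac{24987}{8}\right) \left(-2494\right) = \frac{31158789}{4}$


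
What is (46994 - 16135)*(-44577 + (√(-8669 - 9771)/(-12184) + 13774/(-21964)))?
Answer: -15107069769359/10982 - 30859*I*√4610/6092 ≈ -1.3756e+9 - 343.93*I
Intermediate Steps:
(46994 - 16135)*(-44577 + (√(-8669 - 9771)/(-12184) + 13774/(-21964))) = 30859*(-44577 + (√(-18440)*(-1/12184) + 13774*(-1/21964))) = 30859*(-44577 + ((2*I*√4610)*(-1/12184) - 6887/10982)) = 30859*(-44577 + (-I*√4610/6092 - 6887/10982)) = 30859*(-44577 + (-6887/10982 - I*√4610/6092)) = 30859*(-489551501/10982 - I*√4610/6092) = -15107069769359/10982 - 30859*I*√4610/6092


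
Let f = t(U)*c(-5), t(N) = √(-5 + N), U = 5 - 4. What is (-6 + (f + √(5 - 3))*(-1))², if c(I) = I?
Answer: (6 + √2 - 10*I)² ≈ -45.029 - 148.28*I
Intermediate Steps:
U = 1
f = -10*I (f = √(-5 + 1)*(-5) = √(-4)*(-5) = (2*I)*(-5) = -10*I ≈ -10.0*I)
(-6 + (f + √(5 - 3))*(-1))² = (-6 + (-10*I + √(5 - 3))*(-1))² = (-6 + (-10*I + √2)*(-1))² = (-6 + (√2 - 10*I)*(-1))² = (-6 + (-√2 + 10*I))² = (-6 - √2 + 10*I)²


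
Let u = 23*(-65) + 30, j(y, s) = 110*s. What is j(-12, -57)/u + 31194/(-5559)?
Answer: -722952/542929 ≈ -1.3316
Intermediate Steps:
u = -1465 (u = -1495 + 30 = -1465)
j(-12, -57)/u + 31194/(-5559) = (110*(-57))/(-1465) + 31194/(-5559) = -6270*(-1/1465) + 31194*(-1/5559) = 1254/293 - 10398/1853 = -722952/542929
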